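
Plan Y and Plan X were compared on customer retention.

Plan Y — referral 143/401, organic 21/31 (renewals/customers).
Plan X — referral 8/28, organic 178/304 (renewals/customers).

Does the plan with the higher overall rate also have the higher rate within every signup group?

No

Referral: Plan Y 143/401 = 35.7%, Plan X 8/28 = 28.6% → Plan Y
Organic: Plan Y 21/31 = 67.7%, Plan X 178/304 = 58.6% → Plan Y
Overall: Plan Y 164/432 = 38.0%, Plan X 186/332 = 56.0% → Plan X
Plan Y wins each signup group but Plan X wins overall — the comparison reverses. Plan Y's customers skew toward referral, which has a lower base rate.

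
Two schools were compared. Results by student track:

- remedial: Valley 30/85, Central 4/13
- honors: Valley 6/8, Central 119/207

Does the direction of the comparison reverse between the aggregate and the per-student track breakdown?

Yes

Remedial: Valley 30/85 = 35.3%, Central 4/13 = 30.8% → Valley
Honors: Valley 6/8 = 75.0%, Central 119/207 = 57.5% → Valley
Overall: Valley 36/93 = 38.7%, Central 123/220 = 55.9% → Central
Valley wins each student group but Central wins overall — the comparison reverses. Valley's students skew toward remedial, which has a lower base rate.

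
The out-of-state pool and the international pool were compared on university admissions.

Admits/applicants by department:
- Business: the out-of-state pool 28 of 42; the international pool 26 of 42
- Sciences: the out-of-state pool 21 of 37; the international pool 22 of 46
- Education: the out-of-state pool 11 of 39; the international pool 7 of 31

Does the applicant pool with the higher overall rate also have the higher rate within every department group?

Yes

Business: the out-of-state pool 28/42 = 66.7%, the international pool 26/42 = 61.9% → the out-of-state pool
Sciences: the out-of-state pool 21/37 = 56.8%, the international pool 22/46 = 47.8% → the out-of-state pool
Education: the out-of-state pool 11/39 = 28.2%, the international pool 7/31 = 22.6% → the out-of-state pool
Overall: the out-of-state pool 60/118 = 50.8%, the international pool 55/119 = 46.2% → the out-of-state pool
The out-of-state pool wins overall and in every department group — no reversal.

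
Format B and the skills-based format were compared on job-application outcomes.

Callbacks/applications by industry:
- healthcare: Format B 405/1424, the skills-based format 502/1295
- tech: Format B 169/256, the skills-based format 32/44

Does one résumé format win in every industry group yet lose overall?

Healthcare: Format B 405/1424 = 28.4%, the skills-based format 502/1295 = 38.8% → the skills-based format
Tech: Format B 169/256 = 66.0%, the skills-based format 32/44 = 72.7% → the skills-based format
Overall: Format B 574/1680 = 34.2%, the skills-based format 534/1339 = 39.9% → the skills-based format
The skills-based format wins overall and in every industry group — no reversal.

No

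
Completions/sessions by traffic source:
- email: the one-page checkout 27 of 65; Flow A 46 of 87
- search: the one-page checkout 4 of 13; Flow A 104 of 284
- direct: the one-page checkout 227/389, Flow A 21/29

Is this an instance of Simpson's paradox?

Email: the one-page checkout 27/65 = 41.5%, Flow A 46/87 = 52.9% → Flow A
Search: the one-page checkout 4/13 = 30.8%, Flow A 104/284 = 36.6% → Flow A
Direct: the one-page checkout 227/389 = 58.4%, Flow A 21/29 = 72.4% → Flow A
Overall: the one-page checkout 258/467 = 55.2%, Flow A 171/400 = 42.8% → the one-page checkout
Flow A wins each traffic group but the one-page checkout wins overall — the comparison reverses. Flow A's sessions skew toward search, which has a lower base rate.

Yes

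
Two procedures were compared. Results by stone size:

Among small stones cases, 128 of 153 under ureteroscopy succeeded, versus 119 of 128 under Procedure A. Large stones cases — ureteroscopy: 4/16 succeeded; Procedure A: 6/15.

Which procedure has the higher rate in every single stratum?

Small stones: ureteroscopy 128/153 = 83.7%, Procedure A 119/128 = 93.0% → Procedure A
Large stones: ureteroscopy 4/16 = 25.0%, Procedure A 6/15 = 40.0% → Procedure A
Procedure A has the higher rate in both groups.

Procedure A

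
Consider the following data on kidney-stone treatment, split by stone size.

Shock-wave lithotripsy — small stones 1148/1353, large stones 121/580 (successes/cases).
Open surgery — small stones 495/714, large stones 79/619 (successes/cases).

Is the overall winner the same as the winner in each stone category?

Yes

Small stones: shock-wave lithotripsy 1148/1353 = 84.8%, open surgery 495/714 = 69.3% → shock-wave lithotripsy
Large stones: shock-wave lithotripsy 121/580 = 20.9%, open surgery 79/619 = 12.8% → shock-wave lithotripsy
Overall: shock-wave lithotripsy 1269/1933 = 65.6%, open surgery 574/1333 = 43.1% → shock-wave lithotripsy
Shock-wave lithotripsy wins overall and in every stone group — no reversal.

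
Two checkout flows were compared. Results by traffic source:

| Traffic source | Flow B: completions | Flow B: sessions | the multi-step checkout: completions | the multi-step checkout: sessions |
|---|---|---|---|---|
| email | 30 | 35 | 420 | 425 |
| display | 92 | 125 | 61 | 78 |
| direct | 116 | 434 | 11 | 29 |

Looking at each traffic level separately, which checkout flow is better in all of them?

the multi-step checkout

Email: Flow B 30/35 = 85.7%, the multi-step checkout 420/425 = 98.8% → the multi-step checkout
Display: Flow B 92/125 = 73.6%, the multi-step checkout 61/78 = 78.2% → the multi-step checkout
Direct: Flow B 116/434 = 26.7%, the multi-step checkout 11/29 = 37.9% → the multi-step checkout
The multi-step checkout has the higher rate in all 3 groups.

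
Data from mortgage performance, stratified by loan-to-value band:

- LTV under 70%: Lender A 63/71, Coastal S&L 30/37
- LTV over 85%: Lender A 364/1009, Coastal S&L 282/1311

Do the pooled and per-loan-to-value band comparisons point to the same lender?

Yes

LTV under 70%: Lender A 63/71 = 88.7%, Coastal S&L 30/37 = 81.1% → Lender A
LTV over 85%: Lender A 364/1009 = 36.1%, Coastal S&L 282/1311 = 21.5% → Lender A
Overall: Lender A 427/1080 = 39.5%, Coastal S&L 312/1348 = 23.1% → Lender A
Lender A wins overall and in every loan-to-value group — no reversal.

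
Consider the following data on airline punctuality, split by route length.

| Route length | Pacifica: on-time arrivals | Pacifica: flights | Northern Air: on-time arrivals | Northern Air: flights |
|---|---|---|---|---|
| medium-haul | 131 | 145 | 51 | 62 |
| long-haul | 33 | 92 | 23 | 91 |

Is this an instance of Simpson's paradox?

Medium-haul: Pacifica 131/145 = 90.3%, Northern Air 51/62 = 82.3% → Pacifica
Long-haul: Pacifica 33/92 = 35.9%, Northern Air 23/91 = 25.3% → Pacifica
Overall: Pacifica 164/237 = 69.2%, Northern Air 74/153 = 48.4% → Pacifica
Pacifica wins overall and in every route group — no reversal.

No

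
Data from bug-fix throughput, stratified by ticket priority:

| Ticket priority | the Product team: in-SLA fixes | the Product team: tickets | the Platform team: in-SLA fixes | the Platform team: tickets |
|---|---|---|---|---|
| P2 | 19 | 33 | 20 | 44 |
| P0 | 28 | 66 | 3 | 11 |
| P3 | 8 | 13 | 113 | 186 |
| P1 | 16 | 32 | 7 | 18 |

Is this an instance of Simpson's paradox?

P2: the Product team 19/33 = 57.6%, the Platform team 20/44 = 45.5% → the Product team
P0: the Product team 28/66 = 42.4%, the Platform team 3/11 = 27.3% → the Product team
P3: the Product team 8/13 = 61.5%, the Platform team 113/186 = 60.8% → the Product team
P1: the Product team 16/32 = 50.0%, the Platform team 7/18 = 38.9% → the Product team
Overall: the Product team 71/144 = 49.3%, the Platform team 143/259 = 55.2% → the Platform team
The Product team wins each ticket group but the Platform team wins overall — the comparison reverses. The Product team's tickets skew toward P0, which has a lower base rate.

Yes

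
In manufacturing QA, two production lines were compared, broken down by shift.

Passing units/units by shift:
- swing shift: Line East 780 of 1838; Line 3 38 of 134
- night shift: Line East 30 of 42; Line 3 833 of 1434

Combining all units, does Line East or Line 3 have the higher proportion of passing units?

Swing shift: Line East 780/1838 = 42.4%, Line 3 38/134 = 28.4% → Line East
Night shift: Line East 30/42 = 71.4%, Line 3 833/1434 = 58.1% → Line East
Overall: Line East 810/1880 = 43.1%, Line 3 871/1568 = 55.5% → Line 3
(Line East wins every shift group but Line 3 wins overall — Line East's units skew toward the low-rate swing shift group.)

Line 3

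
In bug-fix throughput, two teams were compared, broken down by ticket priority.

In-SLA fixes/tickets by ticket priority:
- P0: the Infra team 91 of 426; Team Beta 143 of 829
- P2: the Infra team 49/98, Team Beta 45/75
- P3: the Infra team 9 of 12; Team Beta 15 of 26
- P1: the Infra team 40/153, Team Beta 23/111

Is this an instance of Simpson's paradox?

P0: the Infra team 91/426 = 21.4%, Team Beta 143/829 = 17.2% → the Infra team
P2: the Infra team 49/98 = 50.0%, Team Beta 45/75 = 60.0% → Team Beta
P3: the Infra team 9/12 = 75.0%, Team Beta 15/26 = 57.7% → the Infra team
P1: the Infra team 40/153 = 26.1%, Team Beta 23/111 = 20.7% → the Infra team
Overall: the Infra team 189/689 = 27.4%, Team Beta 226/1041 = 21.7% → the Infra team
Neither sweeps: the Infra team wins 3 of 4 groups, Team Beta wins 1. The Infra team wins overall but not every group — no Simpson reversal.

No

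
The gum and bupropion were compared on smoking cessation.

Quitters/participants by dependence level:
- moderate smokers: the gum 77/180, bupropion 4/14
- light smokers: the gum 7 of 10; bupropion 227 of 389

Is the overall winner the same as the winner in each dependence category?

No

Moderate smokers: the gum 77/180 = 42.8%, bupropion 4/14 = 28.6% → the gum
Light smokers: the gum 7/10 = 70.0%, bupropion 227/389 = 58.4% → the gum
Overall: the gum 84/190 = 44.2%, bupropion 231/403 = 57.3% → bupropion
The gum wins each dependence group but bupropion wins overall — the comparison reverses. The gum's participants skew toward moderate smokers, which has a lower base rate.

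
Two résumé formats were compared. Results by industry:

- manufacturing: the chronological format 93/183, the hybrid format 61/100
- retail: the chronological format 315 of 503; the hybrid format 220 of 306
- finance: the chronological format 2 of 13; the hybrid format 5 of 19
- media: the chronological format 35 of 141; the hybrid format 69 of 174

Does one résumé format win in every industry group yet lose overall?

No

Manufacturing: the chronological format 93/183 = 50.8%, the hybrid format 61/100 = 61.0% → the hybrid format
Retail: the chronological format 315/503 = 62.6%, the hybrid format 220/306 = 71.9% → the hybrid format
Finance: the chronological format 2/13 = 15.4%, the hybrid format 5/19 = 26.3% → the hybrid format
Media: the chronological format 35/141 = 24.8%, the hybrid format 69/174 = 39.7% → the hybrid format
Overall: the chronological format 445/840 = 53.0%, the hybrid format 355/599 = 59.3% → the hybrid format
The hybrid format wins overall and in every industry group — no reversal.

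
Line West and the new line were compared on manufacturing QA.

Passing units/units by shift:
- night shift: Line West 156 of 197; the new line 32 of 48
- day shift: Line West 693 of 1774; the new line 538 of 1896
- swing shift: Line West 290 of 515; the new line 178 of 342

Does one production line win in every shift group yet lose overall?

No

Night shift: Line West 156/197 = 79.2%, the new line 32/48 = 66.7% → Line West
Day shift: Line West 693/1774 = 39.1%, the new line 538/1896 = 28.4% → Line West
Swing shift: Line West 290/515 = 56.3%, the new line 178/342 = 52.0% → Line West
Overall: Line West 1139/2486 = 45.8%, the new line 748/2286 = 32.7% → Line West
Line West wins overall and in every shift group — no reversal.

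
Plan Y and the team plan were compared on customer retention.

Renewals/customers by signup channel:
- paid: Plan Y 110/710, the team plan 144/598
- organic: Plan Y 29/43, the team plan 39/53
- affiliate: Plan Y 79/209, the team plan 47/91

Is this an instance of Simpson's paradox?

No

Paid: Plan Y 110/710 = 15.5%, the team plan 144/598 = 24.1% → the team plan
Organic: Plan Y 29/43 = 67.4%, the team plan 39/53 = 73.6% → the team plan
Affiliate: Plan Y 79/209 = 37.8%, the team plan 47/91 = 51.6% → the team plan
Overall: Plan Y 218/962 = 22.7%, the team plan 230/742 = 31.0% → the team plan
The team plan wins overall and in every signup group — no reversal.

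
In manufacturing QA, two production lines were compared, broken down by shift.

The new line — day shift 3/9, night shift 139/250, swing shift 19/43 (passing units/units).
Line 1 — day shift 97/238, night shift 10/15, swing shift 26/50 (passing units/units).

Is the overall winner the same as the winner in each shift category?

Day shift: the new line 3/9 = 33.3%, Line 1 97/238 = 40.8% → Line 1
Night shift: the new line 139/250 = 55.6%, Line 1 10/15 = 66.7% → Line 1
Swing shift: the new line 19/43 = 44.2%, Line 1 26/50 = 52.0% → Line 1
Overall: the new line 161/302 = 53.3%, Line 1 133/303 = 43.9% → the new line
Line 1 wins each shift group but the new line wins overall — the comparison reverses. Line 1's units skew toward day shift, which has a lower base rate.

No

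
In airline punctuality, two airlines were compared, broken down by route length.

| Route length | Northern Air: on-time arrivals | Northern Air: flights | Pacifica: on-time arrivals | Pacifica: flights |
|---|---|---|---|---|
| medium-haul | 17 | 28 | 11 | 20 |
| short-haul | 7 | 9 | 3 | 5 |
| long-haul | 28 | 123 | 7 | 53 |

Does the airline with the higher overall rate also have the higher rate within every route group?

Yes

Medium-haul: Northern Air 17/28 = 60.7%, Pacifica 11/20 = 55.0% → Northern Air
Short-haul: Northern Air 7/9 = 77.8%, Pacifica 3/5 = 60.0% → Northern Air
Long-haul: Northern Air 28/123 = 22.8%, Pacifica 7/53 = 13.2% → Northern Air
Overall: Northern Air 52/160 = 32.5%, Pacifica 21/78 = 26.9% → Northern Air
Northern Air wins overall and in every route group — no reversal.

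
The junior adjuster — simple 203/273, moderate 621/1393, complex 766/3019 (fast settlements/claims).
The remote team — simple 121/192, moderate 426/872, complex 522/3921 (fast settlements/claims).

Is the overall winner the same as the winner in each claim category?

Simple: the junior adjuster 203/273 = 74.4%, the remote team 121/192 = 63.0% → the junior adjuster
Moderate: the junior adjuster 621/1393 = 44.6%, the remote team 426/872 = 48.9% → the remote team
Complex: the junior adjuster 766/3019 = 25.4%, the remote team 522/3921 = 13.3% → the junior adjuster
Overall: the junior adjuster 1590/4685 = 33.9%, the remote team 1069/4985 = 21.4% → the junior adjuster
Neither sweeps: the junior adjuster wins 2 of 3 groups, the remote team wins 1. The junior adjuster wins overall but not every group — no Simpson reversal.

No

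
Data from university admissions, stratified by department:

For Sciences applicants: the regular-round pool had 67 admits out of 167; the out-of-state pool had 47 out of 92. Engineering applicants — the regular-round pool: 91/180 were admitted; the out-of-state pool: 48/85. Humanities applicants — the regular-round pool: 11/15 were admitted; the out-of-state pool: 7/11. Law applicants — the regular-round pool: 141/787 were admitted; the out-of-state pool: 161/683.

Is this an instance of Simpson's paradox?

No

Sciences: the regular-round pool 67/167 = 40.1%, the out-of-state pool 47/92 = 51.1% → the out-of-state pool
Engineering: the regular-round pool 91/180 = 50.6%, the out-of-state pool 48/85 = 56.5% → the out-of-state pool
Humanities: the regular-round pool 11/15 = 73.3%, the out-of-state pool 7/11 = 63.6% → the regular-round pool
Law: the regular-round pool 141/787 = 17.9%, the out-of-state pool 161/683 = 23.6% → the out-of-state pool
Overall: the regular-round pool 310/1149 = 27.0%, the out-of-state pool 263/871 = 30.2% → the out-of-state pool
Neither sweeps: the regular-round pool wins 1 of 4 groups, the out-of-state pool wins 3. The out-of-state pool wins overall but not every group — no Simpson reversal.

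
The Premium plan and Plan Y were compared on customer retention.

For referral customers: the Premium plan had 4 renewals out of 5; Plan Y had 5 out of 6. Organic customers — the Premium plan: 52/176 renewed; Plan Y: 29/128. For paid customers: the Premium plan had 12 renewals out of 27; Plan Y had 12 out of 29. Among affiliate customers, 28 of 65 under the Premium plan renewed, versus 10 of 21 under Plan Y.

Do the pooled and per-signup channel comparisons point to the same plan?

No

Referral: the Premium plan 4/5 = 80.0%, Plan Y 5/6 = 83.3% → Plan Y
Organic: the Premium plan 52/176 = 29.5%, Plan Y 29/128 = 22.7% → the Premium plan
Paid: the Premium plan 12/27 = 44.4%, Plan Y 12/29 = 41.4% → the Premium plan
Affiliate: the Premium plan 28/65 = 43.1%, Plan Y 10/21 = 47.6% → Plan Y
Overall: the Premium plan 96/273 = 35.2%, Plan Y 56/184 = 30.4% → the Premium plan
Neither sweeps: the Premium plan wins 2 of 4 groups, Plan Y wins 2. The Premium plan wins overall but not every group — no Simpson reversal.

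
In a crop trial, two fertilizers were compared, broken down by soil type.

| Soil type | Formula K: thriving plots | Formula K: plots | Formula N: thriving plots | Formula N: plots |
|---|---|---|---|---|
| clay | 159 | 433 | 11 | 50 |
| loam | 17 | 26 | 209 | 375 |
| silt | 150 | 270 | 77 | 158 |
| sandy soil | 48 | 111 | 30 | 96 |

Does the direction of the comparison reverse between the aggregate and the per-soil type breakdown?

Yes

Clay: Formula K 159/433 = 36.7%, Formula N 11/50 = 22.0% → Formula K
Loam: Formula K 17/26 = 65.4%, Formula N 209/375 = 55.7% → Formula K
Silt: Formula K 150/270 = 55.6%, Formula N 77/158 = 48.7% → Formula K
Sandy soil: Formula K 48/111 = 43.2%, Formula N 30/96 = 31.2% → Formula K
Overall: Formula K 374/840 = 44.5%, Formula N 327/679 = 48.2% → Formula N
Formula K wins each soil group but Formula N wins overall — the comparison reverses. Formula K's plots skew toward clay, which has a lower base rate.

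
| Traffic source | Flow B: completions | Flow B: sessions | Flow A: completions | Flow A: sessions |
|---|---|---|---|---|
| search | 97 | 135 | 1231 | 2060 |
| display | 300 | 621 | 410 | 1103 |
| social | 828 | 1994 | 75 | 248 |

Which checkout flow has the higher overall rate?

Flow A

Search: Flow B 97/135 = 71.9%, Flow A 1231/2060 = 59.8% → Flow B
Display: Flow B 300/621 = 48.3%, Flow A 410/1103 = 37.2% → Flow B
Social: Flow B 828/1994 = 41.5%, Flow A 75/248 = 30.2% → Flow B
Overall: Flow B 1225/2750 = 44.5%, Flow A 1716/3411 = 50.3% → Flow A
(Flow B wins every traffic group but Flow A wins overall — Flow B's sessions skew toward the low-rate social group.)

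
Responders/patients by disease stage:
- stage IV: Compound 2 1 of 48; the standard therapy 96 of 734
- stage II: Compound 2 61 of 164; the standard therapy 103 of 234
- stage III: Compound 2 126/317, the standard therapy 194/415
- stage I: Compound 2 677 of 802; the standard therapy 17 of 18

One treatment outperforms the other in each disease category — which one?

Stage IV: Compound 2 1/48 = 2.1%, the standard therapy 96/734 = 13.1% → the standard therapy
Stage II: Compound 2 61/164 = 37.2%, the standard therapy 103/234 = 44.0% → the standard therapy
Stage III: Compound 2 126/317 = 39.7%, the standard therapy 194/415 = 46.7% → the standard therapy
Stage I: Compound 2 677/802 = 84.4%, the standard therapy 17/18 = 94.4% → the standard therapy
The standard therapy has the higher rate in all 4 groups.

the standard therapy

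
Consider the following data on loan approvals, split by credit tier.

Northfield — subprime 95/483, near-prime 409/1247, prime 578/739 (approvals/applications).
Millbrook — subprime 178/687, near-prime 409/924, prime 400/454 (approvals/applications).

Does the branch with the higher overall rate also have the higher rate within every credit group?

Yes

Subprime: Northfield 95/483 = 19.7%, Millbrook 178/687 = 25.9% → Millbrook
Near-prime: Northfield 409/1247 = 32.8%, Millbrook 409/924 = 44.3% → Millbrook
Prime: Northfield 578/739 = 78.2%, Millbrook 400/454 = 88.1% → Millbrook
Overall: Northfield 1082/2469 = 43.8%, Millbrook 987/2065 = 47.8% → Millbrook
Millbrook wins overall and in every credit group — no reversal.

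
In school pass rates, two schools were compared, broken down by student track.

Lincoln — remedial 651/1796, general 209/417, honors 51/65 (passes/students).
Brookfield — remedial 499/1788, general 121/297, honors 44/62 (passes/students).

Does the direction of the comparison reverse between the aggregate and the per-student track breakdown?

No

Remedial: Lincoln 651/1796 = 36.2%, Brookfield 499/1788 = 27.9% → Lincoln
General: Lincoln 209/417 = 50.1%, Brookfield 121/297 = 40.7% → Lincoln
Honors: Lincoln 51/65 = 78.5%, Brookfield 44/62 = 71.0% → Lincoln
Overall: Lincoln 911/2278 = 40.0%, Brookfield 664/2147 = 30.9% → Lincoln
Lincoln wins overall and in every student group — no reversal.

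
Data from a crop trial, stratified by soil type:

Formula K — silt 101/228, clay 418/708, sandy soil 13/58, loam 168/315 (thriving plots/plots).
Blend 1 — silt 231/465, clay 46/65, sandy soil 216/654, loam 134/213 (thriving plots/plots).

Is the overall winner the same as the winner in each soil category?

Silt: Formula K 101/228 = 44.3%, Blend 1 231/465 = 49.7% → Blend 1
Clay: Formula K 418/708 = 59.0%, Blend 1 46/65 = 70.8% → Blend 1
Sandy soil: Formula K 13/58 = 22.4%, Blend 1 216/654 = 33.0% → Blend 1
Loam: Formula K 168/315 = 53.3%, Blend 1 134/213 = 62.9% → Blend 1
Overall: Formula K 700/1309 = 53.5%, Blend 1 627/1397 = 44.9% → Formula K
Blend 1 wins each soil group but Formula K wins overall — the comparison reverses. Blend 1's plots skew toward sandy soil, which has a lower base rate.

No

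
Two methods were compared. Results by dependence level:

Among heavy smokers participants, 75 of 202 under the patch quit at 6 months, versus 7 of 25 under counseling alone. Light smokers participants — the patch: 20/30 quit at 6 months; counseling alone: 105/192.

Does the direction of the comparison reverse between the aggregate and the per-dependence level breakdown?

Yes

Heavy smokers: the patch 75/202 = 37.1%, counseling alone 7/25 = 28.0% → the patch
Light smokers: the patch 20/30 = 66.7%, counseling alone 105/192 = 54.7% → the patch
Overall: the patch 95/232 = 40.9%, counseling alone 112/217 = 51.6% → counseling alone
The patch wins each dependence group but counseling alone wins overall — the comparison reverses. The patch's participants skew toward heavy smokers, which has a lower base rate.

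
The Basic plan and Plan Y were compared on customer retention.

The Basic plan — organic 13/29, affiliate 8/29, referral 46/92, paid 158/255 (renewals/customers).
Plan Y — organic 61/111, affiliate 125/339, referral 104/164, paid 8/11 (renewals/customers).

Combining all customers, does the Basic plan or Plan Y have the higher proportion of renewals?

Organic: the Basic plan 13/29 = 44.8%, Plan Y 61/111 = 55.0% → Plan Y
Affiliate: the Basic plan 8/29 = 27.6%, Plan Y 125/339 = 36.9% → Plan Y
Referral: the Basic plan 46/92 = 50.0%, Plan Y 104/164 = 63.4% → Plan Y
Paid: the Basic plan 158/255 = 62.0%, Plan Y 8/11 = 72.7% → Plan Y
Overall: the Basic plan 225/405 = 55.6%, Plan Y 298/625 = 47.7% → the Basic plan
(Plan Y wins every signup group but the Basic plan wins overall — Plan Y's customers skew toward the low-rate affiliate group.)

the Basic plan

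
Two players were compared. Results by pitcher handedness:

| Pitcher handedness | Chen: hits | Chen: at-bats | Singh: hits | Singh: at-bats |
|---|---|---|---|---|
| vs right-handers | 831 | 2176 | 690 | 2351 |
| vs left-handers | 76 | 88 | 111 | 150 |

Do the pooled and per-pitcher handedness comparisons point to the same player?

Yes

Vs right-handers: Chen 831/2176 = 38.2%, Singh 690/2351 = 29.3% → Chen
Vs left-handers: Chen 76/88 = 86.4%, Singh 111/150 = 74.0% → Chen
Overall: Chen 907/2264 = 40.1%, Singh 801/2501 = 32.0% → Chen
Chen wins overall and in every pitcher group — no reversal.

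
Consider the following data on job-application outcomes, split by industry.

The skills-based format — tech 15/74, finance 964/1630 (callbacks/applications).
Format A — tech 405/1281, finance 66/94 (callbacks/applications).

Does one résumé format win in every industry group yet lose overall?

Tech: the skills-based format 15/74 = 20.3%, Format A 405/1281 = 31.6% → Format A
Finance: the skills-based format 964/1630 = 59.1%, Format A 66/94 = 70.2% → Format A
Overall: the skills-based format 979/1704 = 57.5%, Format A 471/1375 = 34.3% → the skills-based format
Format A wins each industry group but the skills-based format wins overall — the comparison reverses. Format A's applications skew toward tech, which has a lower base rate.

Yes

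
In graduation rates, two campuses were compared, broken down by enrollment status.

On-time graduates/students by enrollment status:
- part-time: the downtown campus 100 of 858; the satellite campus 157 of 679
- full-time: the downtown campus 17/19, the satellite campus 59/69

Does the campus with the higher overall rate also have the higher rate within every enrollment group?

No

Part-time: the downtown campus 100/858 = 11.7%, the satellite campus 157/679 = 23.1% → the satellite campus
Full-time: the downtown campus 17/19 = 89.5%, the satellite campus 59/69 = 85.5% → the downtown campus
Overall: the downtown campus 117/877 = 13.3%, the satellite campus 216/748 = 28.9% → the satellite campus
Neither sweeps: the downtown campus wins 1 of 2 groups, the satellite campus wins 1. The satellite campus wins overall but not every group — no Simpson reversal.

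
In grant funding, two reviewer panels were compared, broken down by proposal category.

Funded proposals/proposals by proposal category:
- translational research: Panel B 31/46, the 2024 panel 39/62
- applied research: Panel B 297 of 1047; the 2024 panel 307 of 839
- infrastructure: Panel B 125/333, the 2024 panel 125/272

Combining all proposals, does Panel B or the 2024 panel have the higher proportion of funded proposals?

Translational research: Panel B 31/46 = 67.4%, the 2024 panel 39/62 = 62.9% → Panel B
Applied research: Panel B 297/1047 = 28.4%, the 2024 panel 307/839 = 36.6% → the 2024 panel
Infrastructure: Panel B 125/333 = 37.5%, the 2024 panel 125/272 = 46.0% → the 2024 panel
Overall: Panel B 453/1426 = 31.8%, the 2024 panel 471/1173 = 40.2% → the 2024 panel
(Neither sweeps every proposal group, but the 2024 panel has the higher pooled rate.)

the 2024 panel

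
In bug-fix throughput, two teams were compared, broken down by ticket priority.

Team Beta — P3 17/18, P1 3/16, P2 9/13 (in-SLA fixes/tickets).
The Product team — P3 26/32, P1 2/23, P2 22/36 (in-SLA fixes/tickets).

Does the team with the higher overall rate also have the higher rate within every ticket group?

P3: Team Beta 17/18 = 94.4%, the Product team 26/32 = 81.2% → Team Beta
P1: Team Beta 3/16 = 18.8%, the Product team 2/23 = 8.7% → Team Beta
P2: Team Beta 9/13 = 69.2%, the Product team 22/36 = 61.1% → Team Beta
Overall: Team Beta 29/47 = 61.7%, the Product team 50/91 = 54.9% → Team Beta
Team Beta wins overall and in every ticket group — no reversal.

Yes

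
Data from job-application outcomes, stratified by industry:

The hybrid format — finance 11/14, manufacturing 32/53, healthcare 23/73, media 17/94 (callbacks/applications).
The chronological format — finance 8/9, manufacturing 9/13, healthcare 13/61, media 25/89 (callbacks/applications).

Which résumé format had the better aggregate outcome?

Finance: the hybrid format 11/14 = 78.6%, the chronological format 8/9 = 88.9% → the chronological format
Manufacturing: the hybrid format 32/53 = 60.4%, the chronological format 9/13 = 69.2% → the chronological format
Healthcare: the hybrid format 23/73 = 31.5%, the chronological format 13/61 = 21.3% → the hybrid format
Media: the hybrid format 17/94 = 18.1%, the chronological format 25/89 = 28.1% → the chronological format
Overall: the hybrid format 83/234 = 35.5%, the chronological format 55/172 = 32.0% → the hybrid format
(Neither sweeps every industry group, but the hybrid format has the higher pooled rate.)

the hybrid format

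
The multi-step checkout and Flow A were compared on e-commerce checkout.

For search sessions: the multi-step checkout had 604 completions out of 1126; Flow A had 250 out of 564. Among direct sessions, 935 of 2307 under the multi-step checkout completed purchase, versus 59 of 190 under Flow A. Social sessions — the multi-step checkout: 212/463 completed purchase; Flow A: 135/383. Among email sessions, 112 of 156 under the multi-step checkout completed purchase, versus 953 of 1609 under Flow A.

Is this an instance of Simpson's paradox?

Yes

Search: the multi-step checkout 604/1126 = 53.6%, Flow A 250/564 = 44.3% → the multi-step checkout
Direct: the multi-step checkout 935/2307 = 40.5%, Flow A 59/190 = 31.1% → the multi-step checkout
Social: the multi-step checkout 212/463 = 45.8%, Flow A 135/383 = 35.2% → the multi-step checkout
Email: the multi-step checkout 112/156 = 71.8%, Flow A 953/1609 = 59.2% → the multi-step checkout
Overall: the multi-step checkout 1863/4052 = 46.0%, Flow A 1397/2746 = 50.9% → Flow A
The multi-step checkout wins each traffic group but Flow A wins overall — the comparison reverses. The multi-step checkout's sessions skew toward direct, which has a lower base rate.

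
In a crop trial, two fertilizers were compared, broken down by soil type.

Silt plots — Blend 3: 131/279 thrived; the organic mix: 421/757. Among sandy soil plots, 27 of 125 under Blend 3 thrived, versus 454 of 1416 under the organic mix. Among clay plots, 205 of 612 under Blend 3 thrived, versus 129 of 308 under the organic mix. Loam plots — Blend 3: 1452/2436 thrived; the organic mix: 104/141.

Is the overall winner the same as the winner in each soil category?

No

Silt: Blend 3 131/279 = 47.0%, the organic mix 421/757 = 55.6% → the organic mix
Sandy soil: Blend 3 27/125 = 21.6%, the organic mix 454/1416 = 32.1% → the organic mix
Clay: Blend 3 205/612 = 33.5%, the organic mix 129/308 = 41.9% → the organic mix
Loam: Blend 3 1452/2436 = 59.6%, the organic mix 104/141 = 73.8% → the organic mix
Overall: Blend 3 1815/3452 = 52.6%, the organic mix 1108/2622 = 42.3% → Blend 3
The organic mix wins each soil group but Blend 3 wins overall — the comparison reverses. The organic mix's plots skew toward sandy soil, which has a lower base rate.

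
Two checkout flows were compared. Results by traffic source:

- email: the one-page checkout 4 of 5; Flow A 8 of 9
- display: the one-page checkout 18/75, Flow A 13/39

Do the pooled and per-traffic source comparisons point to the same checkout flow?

Yes

Email: the one-page checkout 4/5 = 80.0%, Flow A 8/9 = 88.9% → Flow A
Display: the one-page checkout 18/75 = 24.0%, Flow A 13/39 = 33.3% → Flow A
Overall: the one-page checkout 22/80 = 27.5%, Flow A 21/48 = 43.8% → Flow A
Flow A wins overall and in every traffic group — no reversal.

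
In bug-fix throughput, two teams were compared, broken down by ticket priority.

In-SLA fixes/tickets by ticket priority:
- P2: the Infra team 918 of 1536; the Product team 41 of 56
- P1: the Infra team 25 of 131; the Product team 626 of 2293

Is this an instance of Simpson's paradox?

P2: the Infra team 918/1536 = 59.8%, the Product team 41/56 = 73.2% → the Product team
P1: the Infra team 25/131 = 19.1%, the Product team 626/2293 = 27.3% → the Product team
Overall: the Infra team 943/1667 = 56.6%, the Product team 667/2349 = 28.4% → the Infra team
The Product team wins each ticket group but the Infra team wins overall — the comparison reverses. The Product team's tickets skew toward P1, which has a lower base rate.

Yes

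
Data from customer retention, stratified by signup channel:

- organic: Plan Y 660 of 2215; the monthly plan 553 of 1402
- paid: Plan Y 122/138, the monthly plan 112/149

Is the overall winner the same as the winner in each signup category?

Organic: Plan Y 660/2215 = 29.8%, the monthly plan 553/1402 = 39.4% → the monthly plan
Paid: Plan Y 122/138 = 88.4%, the monthly plan 112/149 = 75.2% → Plan Y
Overall: Plan Y 782/2353 = 33.2%, the monthly plan 665/1551 = 42.9% → the monthly plan
Neither sweeps: Plan Y wins 1 of 2 groups, the monthly plan wins 1. The monthly plan wins overall but not every group — no Simpson reversal.

No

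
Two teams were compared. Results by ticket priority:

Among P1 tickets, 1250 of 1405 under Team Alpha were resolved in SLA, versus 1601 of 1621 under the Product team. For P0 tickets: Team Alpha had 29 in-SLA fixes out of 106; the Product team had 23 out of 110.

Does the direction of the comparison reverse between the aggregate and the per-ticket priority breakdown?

No

P1: Team Alpha 1250/1405 = 89.0%, the Product team 1601/1621 = 98.8% → the Product team
P0: Team Alpha 29/106 = 27.4%, the Product team 23/110 = 20.9% → Team Alpha
Overall: Team Alpha 1279/1511 = 84.6%, the Product team 1624/1731 = 93.8% → the Product team
Neither sweeps: Team Alpha wins 1 of 2 groups, the Product team wins 1. The Product team wins overall but not every group — no Simpson reversal.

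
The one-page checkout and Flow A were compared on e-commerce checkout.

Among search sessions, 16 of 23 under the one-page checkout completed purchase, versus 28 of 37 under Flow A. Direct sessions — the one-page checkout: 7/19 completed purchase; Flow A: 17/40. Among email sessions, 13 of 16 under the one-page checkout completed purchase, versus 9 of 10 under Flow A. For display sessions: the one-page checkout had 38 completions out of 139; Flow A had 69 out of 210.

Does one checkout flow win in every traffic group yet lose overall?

No

Search: the one-page checkout 16/23 = 69.6%, Flow A 28/37 = 75.7% → Flow A
Direct: the one-page checkout 7/19 = 36.8%, Flow A 17/40 = 42.5% → Flow A
Email: the one-page checkout 13/16 = 81.2%, Flow A 9/10 = 90.0% → Flow A
Display: the one-page checkout 38/139 = 27.3%, Flow A 69/210 = 32.9% → Flow A
Overall: the one-page checkout 74/197 = 37.6%, Flow A 123/297 = 41.4% → Flow A
Flow A wins overall and in every traffic group — no reversal.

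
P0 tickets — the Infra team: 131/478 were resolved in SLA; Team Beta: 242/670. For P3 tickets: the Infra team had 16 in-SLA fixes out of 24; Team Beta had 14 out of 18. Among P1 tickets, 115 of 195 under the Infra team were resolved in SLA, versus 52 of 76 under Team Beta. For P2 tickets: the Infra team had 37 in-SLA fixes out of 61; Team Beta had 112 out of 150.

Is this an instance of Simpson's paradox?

P0: the Infra team 131/478 = 27.4%, Team Beta 242/670 = 36.1% → Team Beta
P3: the Infra team 16/24 = 66.7%, Team Beta 14/18 = 77.8% → Team Beta
P1: the Infra team 115/195 = 59.0%, Team Beta 52/76 = 68.4% → Team Beta
P2: the Infra team 37/61 = 60.7%, Team Beta 112/150 = 74.7% → Team Beta
Overall: the Infra team 299/758 = 39.4%, Team Beta 420/914 = 46.0% → Team Beta
Team Beta wins overall and in every ticket group — no reversal.

No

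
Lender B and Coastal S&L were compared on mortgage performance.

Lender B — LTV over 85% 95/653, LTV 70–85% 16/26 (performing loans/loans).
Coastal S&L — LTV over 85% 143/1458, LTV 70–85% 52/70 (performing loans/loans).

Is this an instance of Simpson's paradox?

No

LTV over 85%: Lender B 95/653 = 14.5%, Coastal S&L 143/1458 = 9.8% → Lender B
LTV 70–85%: Lender B 16/26 = 61.5%, Coastal S&L 52/70 = 74.3% → Coastal S&L
Overall: Lender B 111/679 = 16.3%, Coastal S&L 195/1528 = 12.8% → Lender B
Neither sweeps: Lender B wins 1 of 2 groups, Coastal S&L wins 1. Lender B wins overall but not every group — no Simpson reversal.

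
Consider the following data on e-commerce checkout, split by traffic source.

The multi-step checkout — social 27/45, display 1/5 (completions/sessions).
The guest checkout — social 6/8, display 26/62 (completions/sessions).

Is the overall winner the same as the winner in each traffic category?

Social: the multi-step checkout 27/45 = 60.0%, the guest checkout 6/8 = 75.0% → the guest checkout
Display: the multi-step checkout 1/5 = 20.0%, the guest checkout 26/62 = 41.9% → the guest checkout
Overall: the multi-step checkout 28/50 = 56.0%, the guest checkout 32/70 = 45.7% → the multi-step checkout
The guest checkout wins each traffic group but the multi-step checkout wins overall — the comparison reverses. The guest checkout's sessions skew toward display, which has a lower base rate.

No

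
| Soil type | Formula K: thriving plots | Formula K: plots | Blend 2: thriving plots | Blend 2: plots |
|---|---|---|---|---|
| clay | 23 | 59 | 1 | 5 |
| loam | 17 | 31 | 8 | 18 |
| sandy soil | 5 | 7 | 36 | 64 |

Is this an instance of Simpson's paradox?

Clay: Formula K 23/59 = 39.0%, Blend 2 1/5 = 20.0% → Formula K
Loam: Formula K 17/31 = 54.8%, Blend 2 8/18 = 44.4% → Formula K
Sandy soil: Formula K 5/7 = 71.4%, Blend 2 36/64 = 56.2% → Formula K
Overall: Formula K 45/97 = 46.4%, Blend 2 45/87 = 51.7% → Blend 2
Formula K wins each soil group but Blend 2 wins overall — the comparison reverses. Formula K's plots skew toward clay, which has a lower base rate.

Yes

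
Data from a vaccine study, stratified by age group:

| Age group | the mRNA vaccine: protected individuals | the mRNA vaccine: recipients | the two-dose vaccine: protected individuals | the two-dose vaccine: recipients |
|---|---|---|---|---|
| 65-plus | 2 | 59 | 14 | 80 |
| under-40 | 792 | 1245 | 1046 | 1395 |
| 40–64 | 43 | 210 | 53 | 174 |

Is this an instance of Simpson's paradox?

65-plus: the mRNA vaccine 2/59 = 3.4%, the two-dose vaccine 14/80 = 17.5% → the two-dose vaccine
Under-40: the mRNA vaccine 792/1245 = 63.6%, the two-dose vaccine 1046/1395 = 75.0% → the two-dose vaccine
40–64: the mRNA vaccine 43/210 = 20.5%, the two-dose vaccine 53/174 = 30.5% → the two-dose vaccine
Overall: the mRNA vaccine 837/1514 = 55.3%, the two-dose vaccine 1113/1649 = 67.5% → the two-dose vaccine
The two-dose vaccine wins overall and in every age group — no reversal.

No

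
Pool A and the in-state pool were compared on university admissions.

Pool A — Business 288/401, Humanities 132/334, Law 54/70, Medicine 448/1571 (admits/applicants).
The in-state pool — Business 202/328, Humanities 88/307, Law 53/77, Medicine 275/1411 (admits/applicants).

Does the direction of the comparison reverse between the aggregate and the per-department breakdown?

No

Business: Pool A 288/401 = 71.8%, the in-state pool 202/328 = 61.6% → Pool A
Humanities: Pool A 132/334 = 39.5%, the in-state pool 88/307 = 28.7% → Pool A
Law: Pool A 54/70 = 77.1%, the in-state pool 53/77 = 68.8% → Pool A
Medicine: Pool A 448/1571 = 28.5%, the in-state pool 275/1411 = 19.5% → Pool A
Overall: Pool A 922/2376 = 38.8%, the in-state pool 618/2123 = 29.1% → Pool A
Pool A wins overall and in every department group — no reversal.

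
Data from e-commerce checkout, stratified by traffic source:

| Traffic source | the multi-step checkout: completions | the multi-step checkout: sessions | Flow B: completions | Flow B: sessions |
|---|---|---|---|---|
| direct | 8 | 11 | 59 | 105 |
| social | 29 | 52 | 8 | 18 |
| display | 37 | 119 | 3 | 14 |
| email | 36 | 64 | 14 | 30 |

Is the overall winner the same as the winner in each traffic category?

No

Direct: the multi-step checkout 8/11 = 72.7%, Flow B 59/105 = 56.2% → the multi-step checkout
Social: the multi-step checkout 29/52 = 55.8%, Flow B 8/18 = 44.4% → the multi-step checkout
Display: the multi-step checkout 37/119 = 31.1%, Flow B 3/14 = 21.4% → the multi-step checkout
Email: the multi-step checkout 36/64 = 56.2%, Flow B 14/30 = 46.7% → the multi-step checkout
Overall: the multi-step checkout 110/246 = 44.7%, Flow B 84/167 = 50.3% → Flow B
The multi-step checkout wins each traffic group but Flow B wins overall — the comparison reverses. The multi-step checkout's sessions skew toward display, which has a lower base rate.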